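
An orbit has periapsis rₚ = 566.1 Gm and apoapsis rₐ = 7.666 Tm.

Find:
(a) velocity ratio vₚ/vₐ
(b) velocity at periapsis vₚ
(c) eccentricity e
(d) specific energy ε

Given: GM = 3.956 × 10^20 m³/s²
rₚ = 566.1 Gm = 5.661 × 10^11 m
rₐ = 7.666 Tm = 7.666 × 10^12 m
GM = 3.956 × 10^20 m³/s²
a = (rₚ + rₐ)/2 = 4.11605 × 10^12 m
e = (rₐ − rₚ)/(rₐ + rₚ) = (7.0999 × 10^12) / (8.2321 × 10^12) = 0.862465
(a) vₚ/vₐ = rₐ/rₚ (angular momentum) = (7.666 × 10^12) / (5.661 × 10^11) = 13.5418 ≈ 13.54
(b) vₚ² = GM (2/rₚ − 1/a) = 3.956 × 10^20 × (3.53294 × 10^-12 − 2.42951 × 10^-13) = 1.30152 × 10^9 m²/s²;  vₚ = 36076.6 m/s ≈ 36.08 km/s
(c) e = 0.862465 ≈ 0.8625
(d) 2a = 8.2321 × 10^12 m;  ε = −GM/(2a) = -4.80558 × 10^7 J/kg ≈ -48.06 MJ/kg

Final answer:
(a) velocity ratio vₚ/vₐ = 13.54
(b) velocity at periapsis vₚ = 36.08 km/s
(c) eccentricity e = 0.8625
(d) specific energy ε = -48.06 MJ/kg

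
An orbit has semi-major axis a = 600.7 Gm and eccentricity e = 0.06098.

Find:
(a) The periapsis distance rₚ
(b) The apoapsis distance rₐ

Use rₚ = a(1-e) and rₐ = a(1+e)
a = 600.7 Gm = 6.007 × 10^11 m
e = 0.06098:  1 − e = 0.93902,  1 + e = 1.06098
(a) rₚ = a(1 − e) = 6.007 × 10^11 m × 0.93902 = 5.64069 × 10^11 m ≈ 564.1 Gm
(b) rₐ = a(1 + e) = 6.007 × 10^11 m × 1.06098 = 6.37331 × 10^11 m ≈ 637.3 Gm

Final answer:
(a) rₚ = 564.1 Gm
(b) rₐ = 637.3 Gm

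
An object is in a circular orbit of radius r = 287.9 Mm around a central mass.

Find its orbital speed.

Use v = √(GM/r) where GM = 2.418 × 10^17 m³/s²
r = 287.9 Mm = 2.879 × 10^8 m
GM = 2.418 × 10^17 m³/s²
GM/r = (2.418 × 10^17) / (2.879 × 10^8) = 8.39875 × 10^8 m²/s²
v = √(GM/r) = 28980.6 m/s ≈ 28.98 km/s

Final answer: 28.98 km/s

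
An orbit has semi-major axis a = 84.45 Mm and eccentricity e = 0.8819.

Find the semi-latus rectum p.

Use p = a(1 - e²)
a = 84.45 Mm = 8.445 × 10^7 m
e = 0.8819,  e² = 0.777748,  1 − e² = 0.222252
p = a(1 − e²) = 8.445 × 10^7 m × 0.222252 = 1.87692 × 10^7 m ≈ 18.77 Mm

Final answer: p = 18.77 Mm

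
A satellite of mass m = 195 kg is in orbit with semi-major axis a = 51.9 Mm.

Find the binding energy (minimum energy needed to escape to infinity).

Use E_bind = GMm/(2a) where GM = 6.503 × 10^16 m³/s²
a = 51.9 Mm = 5.19 × 10^7 m
GM = 6.503 × 10^16 m³/s²
m = 195 kg
GMm = 6.503 × 10^16 × 195 = 1.26808 × 10^19 m³·kg/s²
2a = 1.038 × 10^8 m
E_bind = GMm/(2a) = 1.22166 × 10^11 J ≈ 122.2 GJ

Final answer: 122.2 GJ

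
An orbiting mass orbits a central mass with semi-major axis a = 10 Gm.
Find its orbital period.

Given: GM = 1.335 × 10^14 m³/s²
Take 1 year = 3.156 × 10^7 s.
a = 10 Gm = 1 × 10^10 m
GM = 1.335 × 10^14 m³/s²
a³ = 1 × 10^30 m³
T = 2π √(a³/GM) = 2π √((1 × 10^30) / (1.335 × 10^14)) = 2π × 8.65485 × 10^7 s
T = 5.438 × 10^8 s ≈ 17.23 years

Final answer: 17.23 years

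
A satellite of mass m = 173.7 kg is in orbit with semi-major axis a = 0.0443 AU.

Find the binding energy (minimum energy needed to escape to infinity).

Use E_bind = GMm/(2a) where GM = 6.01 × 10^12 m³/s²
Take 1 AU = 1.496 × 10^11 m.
a = 0.0443 AU = 6.62728 × 10^9 m
GM = 6.01 × 10^12 m³/s²
m = 173.7 kg
GMm = 6.01 × 10^12 × 173.7 = 1.04394 × 10^15 m³·kg/s²
2a = 1.32546 × 10^10 m
E_bind = GMm/(2a) = 78760.6 J ≈ 78.76 kJ

Final answer: 78.76 kJ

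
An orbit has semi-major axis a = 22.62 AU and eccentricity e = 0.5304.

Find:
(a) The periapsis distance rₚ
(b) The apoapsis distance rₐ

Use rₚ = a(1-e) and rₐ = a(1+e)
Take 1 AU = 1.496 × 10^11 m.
a = 22.62 AU = 3.38395 × 10^12 m
e = 0.5304:  1 − e = 0.4696,  1 + e = 1.5304
(a) rₚ = a(1 − e) = 3.38395 × 10^12 m × 0.4696 = 1.5891 × 10^12 m ≈ 10.62 AU
(b) rₐ = a(1 + e) = 3.38395 × 10^12 m × 1.5304 = 5.1788 × 10^12 m ≈ 34.62 AU

Final answer:
(a) rₚ = 10.62 AU
(b) rₐ = 34.62 AU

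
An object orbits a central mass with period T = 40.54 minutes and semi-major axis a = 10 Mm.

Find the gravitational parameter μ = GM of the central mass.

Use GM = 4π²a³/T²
T = 40.54 minutes = 2432.4 s
a = 10 Mm = 1 × 10^7 m
a³ = 1 × 10^21 m³
T² = 5.91657 × 10^6 s²
GM = 4π² × (1 × 10^21) / (5.91657 × 10^6) = 6.67252 × 10^15 m³/s²
GM ≈ 6.673 × 10^15 m³/s²

Final answer: GM = 6.673 × 10^15 m³/s²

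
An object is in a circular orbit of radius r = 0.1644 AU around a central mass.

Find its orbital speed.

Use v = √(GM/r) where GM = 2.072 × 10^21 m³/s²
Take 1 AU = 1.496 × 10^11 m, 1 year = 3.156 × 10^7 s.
r = 0.1644 AU = 2.45942 × 10^10 m
GM = 2.072 × 10^21 m³/s²
GM/r = (2.072 × 10^21) / (2.45942 × 10^10) = 8.42474 × 10^10 m²/s²
v = √(GM/r) = 290254 m/s ≈ 61.23 AU/year

Final answer: 61.23 AU/year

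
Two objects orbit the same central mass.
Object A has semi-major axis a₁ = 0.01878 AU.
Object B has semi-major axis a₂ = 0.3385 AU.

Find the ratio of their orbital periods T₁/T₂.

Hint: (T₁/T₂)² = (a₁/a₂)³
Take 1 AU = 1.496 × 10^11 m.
a₁ = 0.01878 AU = 2.80949 × 10^9 m
a₂ = 0.3385 AU = 5.06396 × 10^10 m
a₁/a₂ = 0.0554801
T₁/T₂ = (a₁/a₂)^(3/2) = (0.0554801)^1.5 = 0.0130679

Final answer: T₁/T₂ = 0.01307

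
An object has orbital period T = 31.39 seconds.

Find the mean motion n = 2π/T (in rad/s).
T = 31.39 seconds
n = 2π / 31.39 s = 0.200165 rad/s ≈ 0.2002 rad/s

Final answer: n = 0.2002 rad/s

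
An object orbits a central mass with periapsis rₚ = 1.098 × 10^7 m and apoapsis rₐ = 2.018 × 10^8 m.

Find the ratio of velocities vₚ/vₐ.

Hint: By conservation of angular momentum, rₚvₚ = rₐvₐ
rₚ = 1.098 × 10^7 m
rₐ = 2.018 × 10^8 m
rₚvₚ = rₐvₐ  ⇒  vₚ/vₐ = rₐ/rₚ
vₚ/vₐ = (2.018 × 10^8) / (1.098 × 10^7) = 18.3789

Final answer: vₚ/vₐ = 18.38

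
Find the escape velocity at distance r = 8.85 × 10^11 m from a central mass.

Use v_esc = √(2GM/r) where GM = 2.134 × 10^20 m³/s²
r = 8.85 × 10^11 m
GM = 2.134 × 10^20 m³/s²
2GM/r = 2 × (2.134 × 10^20) / (8.85 × 10^11) = 4.8226 × 10^8 m²/s²
v_esc = √(2GM/r) = 21960.4 m/s ≈ 21.96 km/s

Final answer: 21.96 km/s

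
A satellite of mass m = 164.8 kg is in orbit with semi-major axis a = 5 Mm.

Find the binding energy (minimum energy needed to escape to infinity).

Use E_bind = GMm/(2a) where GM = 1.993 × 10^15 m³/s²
a = 5 Mm = 5 × 10^6 m
GM = 1.993 × 10^15 m³/s²
m = 164.8 kg
GMm = 1.993 × 10^15 × 164.8 = 3.28446 × 10^17 m³·kg/s²
2a = 1 × 10^7 m
E_bind = GMm/(2a) = 3.28446 × 10^10 J ≈ 32.84 GJ

Final answer: 32.84 GJ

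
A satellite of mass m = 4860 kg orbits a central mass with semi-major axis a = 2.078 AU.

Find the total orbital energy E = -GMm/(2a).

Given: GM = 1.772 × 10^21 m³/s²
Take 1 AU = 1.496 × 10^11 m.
a = 2.078 AU = 3.10869 × 10^11 m
GM = 1.772 × 10^21 m³/s²
2a = 6.21738 × 10^11 m
GMm = 1.772 × 10^21 × 4860 = 8.61192 × 10^24 m³·kg/s²
E = −GMm/(2a) = -1.38514 × 10^13 J ≈ -13.85 TJ

Final answer: -13.85 TJ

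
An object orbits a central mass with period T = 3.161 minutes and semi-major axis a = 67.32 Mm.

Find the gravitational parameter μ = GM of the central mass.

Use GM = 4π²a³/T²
T = 3.161 minutes = 189.66 s
a = 67.32 Mm = 6.732 × 10^7 m
a³ = 3.05093 × 10^23 m³
T² = 35970.9 s²
GM = 4π² × (3.05093 × 10^23) / 35970.9 = 3.34842 × 10^20 m³/s²
GM ≈ 3.348 × 10^20 m³/s²

Final answer: GM = 3.348 × 10^20 m³/s²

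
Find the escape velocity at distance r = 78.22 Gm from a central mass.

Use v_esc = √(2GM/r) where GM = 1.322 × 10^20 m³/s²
r = 78.22 Gm = 7.822 × 10^10 m
GM = 1.322 × 10^20 m³/s²
2GM/r = 2 × (1.322 × 10^20) / (7.822 × 10^10) = 3.38021 × 10^9 m²/s²
v_esc = √(2GM/r) = 58139.6 m/s ≈ 58.14 km/s

Final answer: 58.14 km/s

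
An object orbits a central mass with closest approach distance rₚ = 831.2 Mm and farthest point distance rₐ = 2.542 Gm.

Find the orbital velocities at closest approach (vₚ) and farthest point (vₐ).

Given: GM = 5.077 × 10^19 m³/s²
rₚ = 831.2 Mm = 8.312 × 10^8 m
rₐ = 2.542 Gm = 2.542 × 10^9 m
GM = 5.077 × 10^19 m³/s²
a = (rₚ + rₐ)/2 = 1.6866 × 10^9 m
Vis-viva: v² = GM (2/r − 1/a)
vₚ² = 5.077 × 10^19 × (2.40616 × 10^-9 − 5.92909 × 10^-10) = 9.20588 × 10^10 m²/s²
vₚ = 303412 m/s ≈ 303.4 km/s
vₐ² = 5.077 × 10^19 × (7.86782 × 10^-10 − 5.92909 × 10^-10) = 9.84294 × 10^9 m²/s²
vₐ = 99211.6 m/s ≈ 99.21 km/s

Final answer: vₚ = 303.4 km/s, vₐ = 99.21 km/s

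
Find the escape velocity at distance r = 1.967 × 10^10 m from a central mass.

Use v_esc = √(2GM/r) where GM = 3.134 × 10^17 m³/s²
r = 1.967 × 10^10 m
GM = 3.134 × 10^17 m³/s²
2GM/r = 2 × (3.134 × 10^17) / (1.967 × 10^10) = 3.18658 × 10^7 m²/s²
v_esc = √(2GM/r) = 5644.98 m/s ≈ 5.645 km/s

Final answer: 5.645 km/s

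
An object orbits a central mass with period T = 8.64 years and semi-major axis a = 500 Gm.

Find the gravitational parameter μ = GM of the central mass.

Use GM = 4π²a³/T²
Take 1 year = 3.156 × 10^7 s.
T = 8.64 years = 2.72678 × 10^8 s
a = 500 Gm = 5 × 10^11 m
a³ = 1.25 × 10^35 m³
T² = 7.43535 × 10^16 s²
GM = 4π² × (1.25 × 10^35) / (7.43535 × 10^16) = 6.63695 × 10^19 m³/s²
GM ≈ 6.637 × 10^19 m³/s²

Final answer: GM = 6.637 × 10^19 m³/s²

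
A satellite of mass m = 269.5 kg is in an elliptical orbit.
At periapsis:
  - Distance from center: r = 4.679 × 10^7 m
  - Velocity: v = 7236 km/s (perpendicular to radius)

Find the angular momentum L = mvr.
r = 4.679 × 10^7 m
v = 7236 km/s = 7.236 × 10^6 m/s
vr = 7.236 × 10^6 × 4.679 × 10^7 = 3.38572 × 10^14 m²/s
L = m × vr = 269.5 × 3.38572 × 10^14 = 9.12453 × 10^16 kg·m²/s ≈ 9.125 × 10^16 kg·m²/s

Final answer: L = 9.125 × 10^16 kg·m²/s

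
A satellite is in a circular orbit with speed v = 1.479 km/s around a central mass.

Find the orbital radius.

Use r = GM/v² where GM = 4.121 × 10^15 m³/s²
v = 1.479 km/s = 1479 m/s
GM = 4.121 × 10^15 m³/s²
v² = 2.18744 × 10^6 m²/s²
r = GM/v² = (4.121 × 10^15) / (2.18744 × 10^6) = 1.88394 × 10^9 m ≈ 1.884 Gm

Final answer: 1.884 Gm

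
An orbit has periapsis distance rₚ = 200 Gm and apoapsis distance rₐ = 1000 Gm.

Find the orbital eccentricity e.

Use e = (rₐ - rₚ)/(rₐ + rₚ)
rₚ = 200 Gm = 2 × 10^11 m
rₐ = 1000 Gm = 1 × 10^12 m
rₐ − rₚ = 8 × 10^11 m
rₐ + rₚ = 1.2 × 10^12 m
e = (rₐ − rₚ)/(rₐ + rₚ) = 0.666667

Final answer: e = 0.6667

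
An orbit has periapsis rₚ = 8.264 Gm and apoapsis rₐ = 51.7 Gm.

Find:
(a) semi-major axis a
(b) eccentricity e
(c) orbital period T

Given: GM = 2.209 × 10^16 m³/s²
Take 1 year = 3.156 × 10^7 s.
rₚ = 8.264 Gm = 8.264 × 10^9 m
rₐ = 51.7 Gm = 5.17 × 10^10 m
GM = 2.209 × 10^16 m³/s²
a = (rₚ + rₐ)/2 = 2.9982 × 10^10 m
e = (rₐ − rₚ)/(rₐ + rₚ) = (4.3436 × 10^10) / (5.9964 × 10^10) = 0.724368
(a) a = 2.9982 × 10^10 m ≈ 29.98 Gm
(b) e = 0.724368 ≈ 0.7244
(c) a³ = 2.69514 × 10^31 m³;  T = 2π √(a³/GM) = 2π × 3.49296 × 10^7 s = 2.19469 × 10^8 s ≈ 6.954 years

Final answer:
(a) semi-major axis a = 29.98 Gm
(b) eccentricity e = 0.7244
(c) orbital period T = 6.954 years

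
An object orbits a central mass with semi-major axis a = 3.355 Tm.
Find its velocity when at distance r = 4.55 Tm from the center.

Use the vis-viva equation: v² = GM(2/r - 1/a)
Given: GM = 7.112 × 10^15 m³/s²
a = 3.355 Tm = 3.355 × 10^12 m
r = 4.55 Tm = 4.55 × 10^12 m
GM = 7.112 × 10^15 m³/s²
2/r − 1/a = 4.3956 × 10^-13 − 2.98063 × 10^-13 = 1.41498 × 10^-13 m⁻¹
v² = GM (2/r − 1/a) = 1006.33 m²/s²
v = 31.7227 m/s ≈ 31.72 m/s

Final answer: 31.72 m/s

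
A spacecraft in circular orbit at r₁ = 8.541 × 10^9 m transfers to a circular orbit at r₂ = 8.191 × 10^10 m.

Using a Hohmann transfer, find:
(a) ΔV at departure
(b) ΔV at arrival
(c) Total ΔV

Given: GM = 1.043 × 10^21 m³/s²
r₁ = 8.541 × 10^9 m
r₂ = 8.191 × 10^10 m
GM = 1.043 × 10^21 m³/s²
Transfer ellipse: a_t = (r₁ + r₂)/2 = 4.52255 × 10^10 m
Circular speed at r₁: v₁ = √(GM/r₁) = 349452 m/s
Transfer speed at r₁ (periapsis): v₁ₜ = √(GM(2/r₁ − 1/a_t)) = 470289 m/s
(a) ΔV₁ = v₁ₜ − v₁ = 120837 m/s ≈ 120.8 km/s
Circular speed at r₂: v₂ = √(GM/r₂) = 112843 m/s
Transfer speed at r₂ (apoapsis): v₂ₜ = √(GM(2/r₂ − 1/a_t)) = 49038.4 m/s
(b) ΔV₂ = v₂ − v₂ₜ = 63804.3 m/s ≈ 63.8 km/s
(c) ΔV_total = ΔV₁ + ΔV₂ = 184641 m/s ≈ 184.6 km/s

Final answer:
(a) ΔV₁ = 120.8 km/s
(b) ΔV₂ = 63.8 km/s
(c) ΔV_total = 184.6 km/s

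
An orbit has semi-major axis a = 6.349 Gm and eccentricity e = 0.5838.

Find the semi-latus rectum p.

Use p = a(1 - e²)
a = 6.349 Gm = 6.349 × 10^9 m
e = 0.5838,  e² = 0.340822,  1 − e² = 0.659178
p = a(1 − e²) = 6.349 × 10^9 m × 0.659178 = 4.18512 × 10^9 m ≈ 4.185 Gm

Final answer: p = 4.185 Gm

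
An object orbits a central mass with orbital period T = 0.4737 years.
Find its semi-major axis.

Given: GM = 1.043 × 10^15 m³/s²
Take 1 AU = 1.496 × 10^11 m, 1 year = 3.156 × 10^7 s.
T = 0.4737 years = 1.495 × 10^7 s
GM = 1.043 × 10^15 m³/s²
Kepler's third law: a³ = GM T² / (4π²)
T² = 2.23502 × 10^14 s²
a³ = (1.043 × 10^15) × (2.23502 × 10^14) / (4π²) = 5.9048 × 10^27 m³
a = (a³)^(1/3) = 1.80746 × 10^9 m ≈ 0.01208 AU

Final answer: 0.01208 AU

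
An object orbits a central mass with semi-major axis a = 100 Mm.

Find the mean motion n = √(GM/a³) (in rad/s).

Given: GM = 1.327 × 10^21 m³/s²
a = 100 Mm = 1 × 10^8 m
GM = 1.327 × 10^21 m³/s²
a³ = 1 × 10^24 m³
GM/a³ = (1.327 × 10^21) / (1 × 10^24) = 0.001327 s⁻²
n = √(GM/a³) = 0.036428 rad/s ≈ 0.03643 rad/s

Final answer: n = 0.03643 rad/s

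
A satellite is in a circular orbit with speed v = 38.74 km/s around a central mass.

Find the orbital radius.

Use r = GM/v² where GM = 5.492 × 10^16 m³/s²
v = 38.74 km/s = 38740 m/s
GM = 5.492 × 10^16 m³/s²
v² = 1.50079 × 10^9 m²/s²
r = GM/v² = (5.492 × 10^16) / (1.50079 × 10^9) = 3.65941 × 10^7 m ≈ 36.59 Mm

Final answer: 36.59 Mm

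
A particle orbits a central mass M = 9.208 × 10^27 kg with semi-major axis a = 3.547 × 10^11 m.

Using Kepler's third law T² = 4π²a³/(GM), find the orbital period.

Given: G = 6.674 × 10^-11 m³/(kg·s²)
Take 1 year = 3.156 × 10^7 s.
M = 9.208 × 10^27 kg
GM = G × M = 6.674 × 10^-11 × 9.208 × 10^27 = 6.14542 × 10^17 m³/s²
a = 3.547 × 10^11 m
a³ = 4.46255 × 10^34 m³
T = 2π √(a³/GM) = 2π √((4.46255 × 10^34) / (6.14542 × 10^17)) = 2π × 2.69473 × 10^8 s
T = 1.69315 × 10^9 s ≈ 53.65 years

Final answer: 53.65 years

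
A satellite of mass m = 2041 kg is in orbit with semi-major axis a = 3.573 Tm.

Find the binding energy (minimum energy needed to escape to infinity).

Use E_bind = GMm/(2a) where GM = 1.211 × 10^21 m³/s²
a = 3.573 Tm = 3.573 × 10^12 m
GM = 1.211 × 10^21 m³/s²
m = 2041 kg
GMm = 1.211 × 10^21 × 2041 = 2.47165 × 10^24 m³·kg/s²
2a = 7.146 × 10^12 m
E_bind = GMm/(2a) = 3.45879 × 10^11 J ≈ 345.9 GJ

Final answer: 345.9 GJ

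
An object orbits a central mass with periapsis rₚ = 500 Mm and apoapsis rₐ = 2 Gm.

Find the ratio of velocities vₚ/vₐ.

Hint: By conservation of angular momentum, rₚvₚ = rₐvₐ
rₚ = 500 Mm = 5 × 10^8 m
rₐ = 2 Gm = 2 × 10^9 m
rₚvₚ = rₐvₐ  ⇒  vₚ/vₐ = rₐ/rₚ
vₚ/vₐ = (2 × 10^9) / (5 × 10^8) = 4

Final answer: vₚ/vₐ = 4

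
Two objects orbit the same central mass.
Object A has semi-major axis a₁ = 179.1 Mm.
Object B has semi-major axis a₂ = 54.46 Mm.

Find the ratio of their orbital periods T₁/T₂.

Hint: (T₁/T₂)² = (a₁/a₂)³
a₁ = 179.1 Mm = 1.791 × 10^8 m
a₂ = 54.46 Mm = 5.446 × 10^7 m
a₁/a₂ = 3.28865
T₁/T₂ = (a₁/a₂)^(3/2) = (3.28865)^1.5 = 5.96385

Final answer: T₁/T₂ = 5.964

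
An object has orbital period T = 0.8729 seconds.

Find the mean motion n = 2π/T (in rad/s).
T = 0.8729 seconds
n = 2π / 0.8729 s = 7.19806 rad/s ≈ 7.198 rad/s

Final answer: n = 7.198 rad/s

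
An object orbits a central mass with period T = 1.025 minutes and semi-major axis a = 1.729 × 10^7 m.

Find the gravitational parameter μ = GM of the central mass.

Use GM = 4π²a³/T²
T = 1.025 minutes = 61.5 s
a = 1.729 × 10^7 m
a³ = 5.16874 × 10^21 m³
T² = 3782.25 s²
GM = 4π² × (5.16874 × 10^21) / 3782.25 = 5.39504 × 10^19 m³/s²
GM ≈ 5.395 × 10^19 m³/s²

Final answer: GM = 5.395 × 10^19 m³/s²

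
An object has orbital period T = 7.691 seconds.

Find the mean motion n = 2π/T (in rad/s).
T = 7.691 seconds
n = 2π / 7.691 s = 0.816953 rad/s ≈ 0.817 rad/s

Final answer: n = 0.817 rad/s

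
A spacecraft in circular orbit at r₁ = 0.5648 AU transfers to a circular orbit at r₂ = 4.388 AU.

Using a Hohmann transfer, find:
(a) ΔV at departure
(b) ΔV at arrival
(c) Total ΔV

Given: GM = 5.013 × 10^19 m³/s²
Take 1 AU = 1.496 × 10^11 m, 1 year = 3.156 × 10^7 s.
r₁ = 0.5648 AU = 8.44941 × 10^10 m
r₂ = 4.388 AU = 6.56445 × 10^11 m
GM = 5.013 × 10^19 m³/s²
Transfer ellipse: a_t = (r₁ + r₂)/2 = 3.70469 × 10^11 m
Circular speed at r₁: v₁ = √(GM/r₁) = 24357.7 m/s
Transfer speed at r₁ (periapsis): v₁ₜ = √(GM(2/r₁ − 1/a_t)) = 32423.4 m/s
(a) ΔV₁ = v₁ₜ − v₁ = 8065.74 m/s ≈ 1.702 AU/year
Circular speed at r₂: v₂ = √(GM/r₂) = 8738.76 m/s
Transfer speed at r₂ (apoapsis): v₂ₜ = √(GM(2/r₂ − 1/a_t)) = 4173.37 m/s
(b) ΔV₂ = v₂ − v₂ₜ = 4565.39 m/s ≈ 0.9631 AU/year
(c) ΔV_total = ΔV₁ + ΔV₂ = 12631.1 m/s ≈ 2.665 AU/year

Final answer:
(a) ΔV₁ = 1.702 AU/year
(b) ΔV₂ = 0.9631 AU/year
(c) ΔV_total = 2.665 AU/year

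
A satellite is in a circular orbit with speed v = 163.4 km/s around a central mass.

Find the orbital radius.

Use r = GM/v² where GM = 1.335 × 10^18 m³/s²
v = 163.4 km/s = 163400 m/s
GM = 1.335 × 10^18 m³/s²
v² = 2.66996 × 10^10 m²/s²
r = GM/v² = (1.335 × 10^18) / (2.66996 × 10^10) = 5.00008 × 10^7 m ≈ 50 Mm

Final answer: 50 Mm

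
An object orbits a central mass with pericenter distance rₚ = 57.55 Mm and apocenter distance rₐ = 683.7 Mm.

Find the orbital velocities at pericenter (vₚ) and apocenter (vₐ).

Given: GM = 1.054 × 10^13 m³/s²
rₚ = 57.55 Mm = 5.755 × 10^7 m
rₐ = 683.7 Mm = 6.837 × 10^8 m
GM = 1.054 × 10^13 m³/s²
a = (rₚ + rₐ)/2 = 3.70625 × 10^8 m
Vis-viva: v² = GM (2/r − 1/a)
vₚ² = 1.054 × 10^13 × (3.47524 × 10^-8 − 2.69815 × 10^-9) = 337852 m²/s²
vₚ = 581.25 m/s ≈ 581.3 m/s
vₐ² = 1.054 × 10^13 × (2.92526 × 10^-9 − 2.69815 × 10^-9) = 2393.79 m²/s²
vₐ = 48.9264 m/s ≈ 48.93 m/s

Final answer: vₚ = 581.3 m/s, vₐ = 48.93 m/s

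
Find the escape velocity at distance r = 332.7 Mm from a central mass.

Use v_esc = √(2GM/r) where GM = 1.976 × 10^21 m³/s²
r = 332.7 Mm = 3.327 × 10^8 m
GM = 1.976 × 10^21 m³/s²
2GM/r = 2 × (1.976 × 10^21) / (3.327 × 10^8) = 1.18786 × 10^13 m²/s²
v_esc = √(2GM/r) = 3.44653 × 10^6 m/s ≈ 3447 km/s

Final answer: 3447 km/s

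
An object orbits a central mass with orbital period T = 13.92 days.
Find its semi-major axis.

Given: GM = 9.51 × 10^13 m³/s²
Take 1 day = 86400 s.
T = 13.92 days = 1.20269 × 10^6 s
GM = 9.51 × 10^13 m³/s²
Kepler's third law: a³ = GM T² / (4π²)
T² = 1.44646 × 10^12 s²
a³ = (9.51 × 10^13) × (1.44646 × 10^12) / (4π²) = 3.48439 × 10^24 m³
a = (a³)^(1/3) = 1.51603 × 10^8 m ≈ 1.516 × 10^8 m

Final answer: 1.516 × 10^8 m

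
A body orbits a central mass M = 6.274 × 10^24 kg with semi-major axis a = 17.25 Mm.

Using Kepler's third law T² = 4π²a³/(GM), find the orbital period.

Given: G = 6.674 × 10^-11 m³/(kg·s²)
M = 6.274 × 10^24 kg
GM = G × M = 6.674 × 10^-11 × 6.274 × 10^24 = 4.18727 × 10^14 m³/s²
a = 17.25 Mm = 1.725 × 10^7 m
a³ = 5.13295 × 10^21 m³
T = 2π √(a³/GM) = 2π √((5.13295 × 10^21) / (4.18727 × 10^14)) = 2π × 3501.21 s
T = 21998.8 s ≈ 6.111 hours

Final answer: 6.111 hours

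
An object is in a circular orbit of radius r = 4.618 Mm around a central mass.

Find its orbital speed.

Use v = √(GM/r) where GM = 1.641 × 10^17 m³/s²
r = 4.618 Mm = 4.618 × 10^6 m
GM = 1.641 × 10^17 m³/s²
GM/r = (1.641 × 10^17) / (4.618 × 10^6) = 3.55349 × 10^10 m²/s²
v = √(GM/r) = 188507 m/s ≈ 188.5 km/s

Final answer: 188.5 km/s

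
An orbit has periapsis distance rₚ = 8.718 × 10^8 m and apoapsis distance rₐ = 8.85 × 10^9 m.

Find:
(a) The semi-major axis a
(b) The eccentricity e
rₚ = 8.718 × 10^8 m
rₐ = 8.85 × 10^9 m
(a) a = (rₚ + rₐ)/2 = 4.8609 × 10^9 m ≈ 4.861 × 10^9 m
(b) e = (rₐ − rₚ)/(rₐ + rₚ) = (7.9782 × 10^9) / (9.7218 × 10^9) = 0.82065

Final answer:
(a) a = 4.861 × 10^9 m
(b) e = 0.8207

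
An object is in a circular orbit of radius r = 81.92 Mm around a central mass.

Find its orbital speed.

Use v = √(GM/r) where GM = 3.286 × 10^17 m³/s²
r = 81.92 Mm = 8.192 × 10^7 m
GM = 3.286 × 10^17 m³/s²
GM/r = (3.286 × 10^17) / (8.192 × 10^7) = 4.01123 × 10^9 m²/s²
v = √(GM/r) = 63334.3 m/s ≈ 63.33 km/s

Final answer: 63.33 km/s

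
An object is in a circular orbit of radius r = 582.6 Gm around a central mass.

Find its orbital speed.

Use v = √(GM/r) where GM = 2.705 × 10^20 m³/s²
r = 582.6 Gm = 5.826 × 10^11 m
GM = 2.705 × 10^20 m³/s²
GM/r = (2.705 × 10^20) / (5.826 × 10^11) = 4.64298 × 10^8 m²/s²
v = √(GM/r) = 21547.6 m/s ≈ 21.55 km/s

Final answer: 21.55 km/s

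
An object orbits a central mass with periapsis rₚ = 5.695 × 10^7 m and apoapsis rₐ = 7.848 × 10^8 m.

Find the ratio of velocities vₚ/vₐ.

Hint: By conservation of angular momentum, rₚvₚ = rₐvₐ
rₚ = 5.695 × 10^7 m
rₐ = 7.848 × 10^8 m
rₚvₚ = rₐvₐ  ⇒  vₚ/vₐ = rₐ/rₚ
vₚ/vₐ = (7.848 × 10^8) / (5.695 × 10^7) = 13.7805

Final answer: vₚ/vₐ = 13.78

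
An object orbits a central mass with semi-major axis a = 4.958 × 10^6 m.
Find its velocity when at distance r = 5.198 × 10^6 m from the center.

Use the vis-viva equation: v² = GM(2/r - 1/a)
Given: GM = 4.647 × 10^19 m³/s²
a = 4.958 × 10^6 m
r = 5.198 × 10^6 m
GM = 4.647 × 10^19 m³/s²
2/r − 1/a = 3.84763 × 10^-7 − 2.01694 × 10^-7 = 1.83069 × 10^-7 m⁻¹
v² = GM (2/r − 1/a) = 8.50722 × 10^12 m²/s²
v = 2.91671 × 10^6 m/s ≈ 2917 km/s

Final answer: 2917 km/s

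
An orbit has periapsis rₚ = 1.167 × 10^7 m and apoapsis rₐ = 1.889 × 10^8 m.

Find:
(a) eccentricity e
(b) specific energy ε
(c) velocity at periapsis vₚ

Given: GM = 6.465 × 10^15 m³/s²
rₚ = 1.167 × 10^7 m
rₐ = 1.889 × 10^8 m
GM = 6.465 × 10^15 m³/s²
a = (rₚ + rₐ)/2 = 1.00285 × 10^8 m
e = (rₐ − rₚ)/(rₐ + rₚ) = (1.7723 × 10^8) / (2.0057 × 10^8) = 0.883632
(a) e = 0.883632 ≈ 0.8836
(b) 2a = 2.0057 × 10^8 m;  ε = −GM/(2a) = -3.22331 × 10^7 J/kg ≈ -32.23 MJ/kg
(c) vₚ² = GM (2/rₚ − 1/a) = 6.465 × 10^15 × (1.7138 × 10^-7 − 9.97158 × 10^-9) = 1.0435 × 10^9 m²/s²;  vₚ = 32303.3 m/s ≈ 32.3 km/s

Final answer:
(a) eccentricity e = 0.8836
(b) specific energy ε = -32.23 MJ/kg
(c) velocity at periapsis vₚ = 32.3 km/s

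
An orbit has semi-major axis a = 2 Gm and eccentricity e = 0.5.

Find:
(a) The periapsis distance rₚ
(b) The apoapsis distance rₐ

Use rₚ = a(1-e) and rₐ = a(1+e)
a = 2 Gm = 2 × 10^9 m
e = 0.5:  1 − e = 0.5,  1 + e = 1.5
(a) rₚ = a(1 − e) = 2 × 10^9 m × 0.5 = 1 × 10^9 m ≈ 1 Gm
(b) rₐ = a(1 + e) = 2 × 10^9 m × 1.5 = 3 × 10^9 m ≈ 3 Gm

Final answer:
(a) rₚ = 1 Gm
(b) rₐ = 3 Gm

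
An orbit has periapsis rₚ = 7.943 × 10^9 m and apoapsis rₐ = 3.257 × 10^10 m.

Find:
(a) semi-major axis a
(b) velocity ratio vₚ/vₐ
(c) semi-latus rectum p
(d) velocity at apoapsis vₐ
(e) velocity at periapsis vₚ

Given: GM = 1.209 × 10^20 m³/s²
rₚ = 7.943 × 10^9 m
rₐ = 3.257 × 10^10 m
GM = 1.209 × 10^20 m³/s²
a = (rₚ + rₐ)/2 = 2.02565 × 10^10 m
e = (rₐ − rₚ)/(rₐ + rₚ) = (2.4627 × 10^10) / (4.0513 × 10^10) = 0.607879
(a) a = 2.02565 × 10^10 m ≈ 2.026 × 10^10 m
(b) vₚ/vₐ = rₐ/rₚ (angular momentum) = (3.257 × 10^10) / (7.943 × 10^9) = 4.10047 ≈ 4.1
(c) 1 − e² = 0.630483;  p = a(1 − e²) = 2.02565 × 10^10 × 0.630483 = 1.27714 × 10^10 m ≈ 1.277 × 10^10 m
(d) vₐ² = GM (2/rₐ − 1/a) = 1.209 × 10^20 × (6.14062 × 10^-11 − 4.93669 × 10^-11) = 1.45556 × 10^9 m²/s²;  vₐ = 38151.7 m/s ≈ 38.15 km/s
(e) vₚ² = GM (2/rₚ − 1/a) = 1.209 × 10^20 × (2.51794 × 10^-10 − 4.93669 × 10^-11) = 2.44734 × 10^10 m²/s²;  vₚ = 156440 m/s ≈ 156.4 km/s

Final answer:
(a) semi-major axis a = 2.026 × 10^10 m
(b) velocity ratio vₚ/vₐ = 4.1
(c) semi-latus rectum p = 1.277 × 10^10 m
(d) velocity at apoapsis vₐ = 38.15 km/s
(e) velocity at periapsis vₚ = 156.4 km/s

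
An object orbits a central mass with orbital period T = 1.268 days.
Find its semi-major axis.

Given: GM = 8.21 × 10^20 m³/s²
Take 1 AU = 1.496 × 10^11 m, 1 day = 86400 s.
T = 1.268 days = 109555 s
GM = 8.21 × 10^20 m³/s²
Kepler's third law: a³ = GM T² / (4π²)
T² = 1.20023 × 10^10 s²
a³ = (8.21 × 10^20) × (1.20023 × 10^10) / (4π²) = 2.49603 × 10^29 m³
a = (a³)^(1/3) = 6.29627 × 10^9 m ≈ 0.04209 AU

Final answer: 0.04209 AU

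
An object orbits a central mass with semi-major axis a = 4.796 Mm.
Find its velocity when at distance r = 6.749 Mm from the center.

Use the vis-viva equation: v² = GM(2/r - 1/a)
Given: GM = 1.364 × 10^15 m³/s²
a = 4.796 Mm = 4.796 × 10^6 m
r = 6.749 Mm = 6.749 × 10^6 m
GM = 1.364 × 10^15 m³/s²
2/r − 1/a = 2.9634 × 10^-7 − 2.08507 × 10^-7 = 8.78331 × 10^-8 m⁻¹
v² = GM (2/r − 1/a) = 1.19804 × 10^8 m²/s²
v = 10945.5 m/s ≈ 10.95 km/s

Final answer: 10.95 km/s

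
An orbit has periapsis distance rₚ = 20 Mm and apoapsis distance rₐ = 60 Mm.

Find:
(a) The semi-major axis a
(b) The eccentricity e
rₚ = 20 Mm = 2 × 10^7 m
rₐ = 60 Mm = 6 × 10^7 m
(a) a = (rₚ + rₐ)/2 = 4 × 10^7 m ≈ 40 Mm
(b) e = (rₐ − rₚ)/(rₐ + rₚ) = (4 × 10^7) / (8 × 10^7) = 0.5

Final answer:
(a) a = 40 Mm
(b) e = 0.5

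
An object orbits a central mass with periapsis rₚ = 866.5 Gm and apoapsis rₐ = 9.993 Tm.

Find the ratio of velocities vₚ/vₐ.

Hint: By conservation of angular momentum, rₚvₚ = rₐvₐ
rₚ = 866.5 Gm = 8.665 × 10^11 m
rₐ = 9.993 Tm = 9.993 × 10^12 m
rₚvₚ = rₐvₐ  ⇒  vₚ/vₐ = rₐ/rₚ
vₚ/vₐ = (9.993 × 10^12) / (8.665 × 10^11) = 11.5326

Final answer: vₚ/vₐ = 11.53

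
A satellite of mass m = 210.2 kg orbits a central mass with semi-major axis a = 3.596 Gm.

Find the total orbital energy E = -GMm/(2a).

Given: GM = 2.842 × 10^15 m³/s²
a = 3.596 Gm = 3.596 × 10^9 m
GM = 2.842 × 10^15 m³/s²
2a = 7.192 × 10^9 m
GMm = 2.842 × 10^15 × 210.2 = 5.97388 × 10^17 m³·kg/s²
E = −GMm/(2a) = -8.30629 × 10^7 J ≈ -83.06 MJ

Final answer: -83.06 MJ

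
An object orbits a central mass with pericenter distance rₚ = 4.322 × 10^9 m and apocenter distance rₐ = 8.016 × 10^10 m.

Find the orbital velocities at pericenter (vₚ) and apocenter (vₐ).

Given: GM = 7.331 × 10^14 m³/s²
rₚ = 4.322 × 10^9 m
rₐ = 8.016 × 10^10 m
GM = 7.331 × 10^14 m³/s²
a = (rₚ + rₐ)/2 = 4.2241 × 10^10 m
Vis-viva: v² = GM (2/r − 1/a)
vₚ² = 7.331 × 10^14 × (4.62749 × 10^-10 − 2.36737 × 10^-11) = 321886 m²/s²
vₚ = 567.35 m/s ≈ 567.3 m/s
vₐ² = 7.331 × 10^14 × (2.49501 × 10^-11 − 2.36737 × 10^-11) = 935.742 m²/s²
vₐ = 30.5899 m/s ≈ 30.59 m/s

Final answer: vₚ = 567.3 m/s, vₐ = 30.59 m/s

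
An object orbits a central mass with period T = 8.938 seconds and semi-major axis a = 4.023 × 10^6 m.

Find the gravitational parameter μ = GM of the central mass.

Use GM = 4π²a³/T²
T = 8.938 seconds
a = 4.023 × 10^6 m
a³ = 6.51104 × 10^19 m³
T² = 79.8878 s²
GM = 4π² × (6.51104 × 10^19) / 79.8878 = 3.21758 × 10^19 m³/s²
GM ≈ 3.218 × 10^19 m³/s²

Final answer: GM = 3.218 × 10^19 m³/s²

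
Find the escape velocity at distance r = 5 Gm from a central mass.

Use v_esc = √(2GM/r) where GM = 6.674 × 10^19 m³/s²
r = 5 Gm = 5 × 10^9 m
GM = 6.674 × 10^19 m³/s²
2GM/r = 2 × (6.674 × 10^19) / (5 × 10^9) = 2.6696 × 10^10 m²/s²
v_esc = √(2GM/r) = 163389 m/s ≈ 163.4 km/s

Final answer: 163.4 km/s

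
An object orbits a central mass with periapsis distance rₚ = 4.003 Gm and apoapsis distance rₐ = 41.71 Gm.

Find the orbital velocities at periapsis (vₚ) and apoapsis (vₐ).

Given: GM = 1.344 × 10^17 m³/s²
rₚ = 4.003 Gm = 4.003 × 10^9 m
rₐ = 41.71 Gm = 4.171 × 10^10 m
GM = 1.344 × 10^17 m³/s²
a = (rₚ + rₐ)/2 = 2.28565 × 10^10 m
Vis-viva: v² = GM (2/r − 1/a)
vₚ² = 1.344 × 10^17 × (4.99625 × 10^-10 − 4.37512 × 10^-11) = 6.12695 × 10^7 m²/s²
vₚ = 7827.48 m/s ≈ 7.827 km/s
vₐ² = 1.344 × 10^17 × (4.79501 × 10^-11 − 4.37512 × 10^-11) = 564332 m²/s²
vₐ = 751.221 m/s ≈ 751.2 m/s

Final answer: vₚ = 7.827 km/s, vₐ = 751.2 m/s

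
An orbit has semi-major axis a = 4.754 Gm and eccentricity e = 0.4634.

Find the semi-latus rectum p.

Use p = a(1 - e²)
a = 4.754 Gm = 4.754 × 10^9 m
e = 0.4634,  e² = 0.21474,  1 − e² = 0.78526
p = a(1 − e²) = 4.754 × 10^9 m × 0.78526 = 3.73313 × 10^9 m ≈ 3.733 Gm

Final answer: p = 3.733 Gm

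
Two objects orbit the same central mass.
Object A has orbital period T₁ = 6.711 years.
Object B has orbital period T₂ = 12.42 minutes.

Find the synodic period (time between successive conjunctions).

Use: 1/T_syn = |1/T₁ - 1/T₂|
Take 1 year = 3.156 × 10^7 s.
T₁ = 6.711 years = 2.11799 × 10^8 s
T₂ = 12.42 minutes = 745.2 s
1/T₁ = 4.72145 × 10^-9 s⁻¹
1/T₂ = 0.00134192 s⁻¹
|1/T₁ − 1/T₂| = 0.00134192 s⁻¹
T_syn = 1 / |1/T₁ − 1/T₂| = 745.203 s ≈ 12.42 minutes

Final answer: T_syn = 12.42 minutes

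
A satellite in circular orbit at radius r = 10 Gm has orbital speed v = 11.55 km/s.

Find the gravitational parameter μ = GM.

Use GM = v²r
r = 10 Gm = 1 × 10^10 m
v = 11.55 km/s = 11550 m/s
v² = 1.33402 × 10^8 m²/s²
GM = v²r = 1.33402 × 10^8 × 1 × 10^10 = 1.33402 × 10^18 m³/s²
GM ≈ 1.334 × 10^18 m³/s²

Final answer: GM = 1.334 × 10^18 m³/s²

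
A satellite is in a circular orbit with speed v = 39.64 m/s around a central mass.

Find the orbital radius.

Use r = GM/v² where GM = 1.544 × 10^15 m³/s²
v = 39.64 m/s
GM = 1.544 × 10^15 m³/s²
v² = 1571.33 m²/s²
r = GM/v² = (1.544 × 10^15) / 1571.33 = 9.82607 × 10^11 m ≈ 982.6 Gm

Final answer: 982.6 Gm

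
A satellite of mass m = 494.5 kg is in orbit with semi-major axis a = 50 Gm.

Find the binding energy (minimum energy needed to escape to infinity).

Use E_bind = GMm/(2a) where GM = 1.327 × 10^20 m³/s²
a = 50 Gm = 5 × 10^10 m
GM = 1.327 × 10^20 m³/s²
m = 494.5 kg
GMm = 1.327 × 10^20 × 494.5 = 6.56201 × 10^22 m³·kg/s²
2a = 1 × 10^11 m
E_bind = GMm/(2a) = 6.56202 × 10^11 J ≈ 656.2 GJ

Final answer: 656.2 GJ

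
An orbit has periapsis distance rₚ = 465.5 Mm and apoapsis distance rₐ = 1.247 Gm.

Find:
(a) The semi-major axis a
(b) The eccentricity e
rₚ = 465.5 Mm = 4.655 × 10^8 m
rₐ = 1.247 Gm = 1.247 × 10^9 m
(a) a = (rₚ + rₐ)/2 = 8.5625 × 10^8 m ≈ 856.2 Mm
(b) e = (rₐ − rₚ)/(rₐ + rₚ) = (7.815 × 10^8) / (1.7125 × 10^9) = 0.45635

Final answer:
(a) a = 856.2 Mm
(b) e = 0.4564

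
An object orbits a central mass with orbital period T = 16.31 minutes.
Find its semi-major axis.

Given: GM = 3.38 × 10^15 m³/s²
T = 16.31 minutes = 978.6 s
GM = 3.38 × 10^15 m³/s²
Kepler's third law: a³ = GM T² / (4π²)
T² = 957658 s²
a³ = (3.38 × 10^15) × 957658 / (4π²) = 8.19912 × 10^19 m³
a = (a³)^(1/3) = 4.34433 × 10^6 m ≈ 4.344 Mm

Final answer: 4.344 Mm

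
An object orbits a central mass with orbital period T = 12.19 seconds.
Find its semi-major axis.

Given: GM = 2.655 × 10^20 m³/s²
T = 12.19 seconds
GM = 2.655 × 10^20 m³/s²
Kepler's third law: a³ = GM T² / (4π²)
T² = 148.596 s²
a³ = (2.655 × 10^20) × 148.596 / (4π²) = 9.99338 × 10^20 m³
a = (a³)^(1/3) = 9.99779 × 10^6 m ≈ 9.998 Mm

Final answer: 9.998 Mm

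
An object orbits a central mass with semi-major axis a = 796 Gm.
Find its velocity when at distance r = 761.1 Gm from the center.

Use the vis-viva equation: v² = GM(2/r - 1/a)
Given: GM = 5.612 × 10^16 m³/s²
a = 796 Gm = 7.96 × 10^11 m
r = 761.1 Gm = 7.611 × 10^11 m
GM = 5.612 × 10^16 m³/s²
2/r − 1/a = 2.62778 × 10^-12 − 1.25628 × 10^-12 = 1.37149 × 10^-12 m⁻¹
v² = GM (2/r − 1/a) = 76968.3 m²/s²
v = 277.432 m/s ≈ 277.4 m/s

Final answer: 277.4 m/s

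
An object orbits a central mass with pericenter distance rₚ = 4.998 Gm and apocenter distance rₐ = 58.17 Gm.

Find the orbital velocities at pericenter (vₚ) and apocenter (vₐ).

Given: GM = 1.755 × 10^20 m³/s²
rₚ = 4.998 Gm = 4.998 × 10^9 m
rₐ = 58.17 Gm = 5.817 × 10^10 m
GM = 1.755 × 10^20 m³/s²
a = (rₚ + rₐ)/2 = 3.1584 × 10^10 m
Vis-viva: v² = GM (2/r − 1/a)
vₚ² = 1.755 × 10^20 × (4.0016 × 10^-10 − 3.16616 × 10^-11) = 6.46715 × 10^10 m²/s²
vₚ = 254306 m/s ≈ 254.3 km/s
vₐ² = 1.755 × 10^20 × (3.4382 × 10^-11 − 3.16616 × 10^-11) = 4.77427 × 10^8 m²/s²
vₐ = 21850.1 m/s ≈ 21.85 km/s

Final answer: vₚ = 254.3 km/s, vₐ = 21.85 km/s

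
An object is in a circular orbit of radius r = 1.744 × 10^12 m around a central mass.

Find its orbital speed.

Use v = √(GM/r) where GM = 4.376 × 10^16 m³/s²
r = 1.744 × 10^12 m
GM = 4.376 × 10^16 m³/s²
GM/r = (4.376 × 10^16) / (1.744 × 10^12) = 25091.7 m²/s²
v = √(GM/r) = 158.404 m/s ≈ 158.4 m/s

Final answer: 158.4 m/s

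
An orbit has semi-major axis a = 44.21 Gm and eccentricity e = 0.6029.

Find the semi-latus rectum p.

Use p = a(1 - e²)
a = 44.21 Gm = 4.421 × 10^10 m
e = 0.6029,  e² = 0.363488,  1 − e² = 0.636512
p = a(1 − e²) = 4.421 × 10^10 m × 0.636512 = 2.81402 × 10^10 m ≈ 28.14 Gm

Final answer: p = 28.14 Gm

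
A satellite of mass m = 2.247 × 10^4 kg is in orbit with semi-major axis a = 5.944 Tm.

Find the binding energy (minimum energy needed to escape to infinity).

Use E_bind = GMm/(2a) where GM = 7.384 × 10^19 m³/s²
a = 5.944 Tm = 5.944 × 10^12 m
GM = 7.384 × 10^19 m³/s²
m = 2.247 × 10^4 kg
GMm = 7.384 × 10^19 × 22470 = 1.65918 × 10^24 m³·kg/s²
2a = 1.1888 × 10^13 m
E_bind = GMm/(2a) = 1.39568 × 10^11 J ≈ 139.6 GJ

Final answer: 139.6 GJ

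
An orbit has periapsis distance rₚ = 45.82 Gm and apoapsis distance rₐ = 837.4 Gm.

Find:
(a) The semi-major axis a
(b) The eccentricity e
rₚ = 45.82 Gm = 4.582 × 10^10 m
rₐ = 837.4 Gm = 8.374 × 10^11 m
(a) a = (rₚ + rₐ)/2 = 4.4161 × 10^11 m ≈ 441.6 Gm
(b) e = (rₐ − rₚ)/(rₐ + rₚ) = (7.9158 × 10^11) / (8.8322 × 10^11) = 0.896243

Final answer:
(a) a = 441.6 Gm
(b) e = 0.8962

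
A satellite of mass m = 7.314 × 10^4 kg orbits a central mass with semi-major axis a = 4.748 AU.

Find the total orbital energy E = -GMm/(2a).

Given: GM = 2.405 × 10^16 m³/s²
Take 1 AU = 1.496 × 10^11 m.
a = 4.748 AU = 7.10301 × 10^11 m
GM = 2.405 × 10^16 m³/s²
2a = 1.4206 × 10^12 m
GMm = 2.405 × 10^16 × 73140 = 1.75902 × 10^21 m³·kg/s²
E = −GMm/(2a) = -1.23822 × 10^9 J ≈ -1.238 GJ

Final answer: -1.238 GJ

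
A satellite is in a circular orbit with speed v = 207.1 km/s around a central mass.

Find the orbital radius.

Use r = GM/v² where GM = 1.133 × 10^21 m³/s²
v = 207.1 km/s = 207100 m/s
GM = 1.133 × 10^21 m³/s²
v² = 4.28904 × 10^10 m²/s²
r = GM/v² = (1.133 × 10^21) / (4.28904 × 10^10) = 2.64162 × 10^10 m ≈ 26.42 Gm

Final answer: 26.42 Gm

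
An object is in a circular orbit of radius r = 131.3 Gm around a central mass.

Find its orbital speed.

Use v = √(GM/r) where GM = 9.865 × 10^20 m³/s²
r = 131.3 Gm = 1.313 × 10^11 m
GM = 9.865 × 10^20 m³/s²
GM/r = (9.865 × 10^20) / (1.313 × 10^11) = 7.51333 × 10^9 m²/s²
v = √(GM/r) = 86679.5 m/s ≈ 86.68 km/s

Final answer: 86.68 km/s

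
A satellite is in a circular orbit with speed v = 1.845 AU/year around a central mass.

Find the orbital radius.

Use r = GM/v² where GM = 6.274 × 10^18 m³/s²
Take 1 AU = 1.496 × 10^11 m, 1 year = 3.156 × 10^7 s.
v = 1.845 AU/year = 8745.63 m/s
GM = 6.274 × 10^18 m³/s²
v² = 7.6486 × 10^7 m²/s²
r = GM/v² = (6.274 × 10^18) / (7.6486 × 10^7) = 8.20281 × 10^10 m ≈ 0.5483 AU

Final answer: 0.5483 AU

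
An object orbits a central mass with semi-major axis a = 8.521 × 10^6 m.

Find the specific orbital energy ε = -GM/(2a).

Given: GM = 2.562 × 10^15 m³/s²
a = 8.521 × 10^6 m
GM = 2.562 × 10^15 m³/s²
2a = 1.7042 × 10^7 m
ε = −GM/(2a) = -1.50334 × 10^8 J/kg ≈ -150.3 MJ/kg

Final answer: -150.3 MJ/kg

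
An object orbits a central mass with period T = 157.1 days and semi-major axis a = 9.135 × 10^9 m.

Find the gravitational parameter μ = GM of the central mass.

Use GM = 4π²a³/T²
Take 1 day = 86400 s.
T = 157.1 days = 1.35734 × 10^7 s
a = 9.135 × 10^9 m
a³ = 7.623 × 10^29 m³
T² = 1.84238 × 10^14 s²
GM = 4π² × (7.623 × 10^29) / (1.84238 × 10^14) = 1.63345 × 10^17 m³/s²
GM ≈ 1.633 × 10^17 m³/s²

Final answer: GM = 1.633 × 10^17 m³/s²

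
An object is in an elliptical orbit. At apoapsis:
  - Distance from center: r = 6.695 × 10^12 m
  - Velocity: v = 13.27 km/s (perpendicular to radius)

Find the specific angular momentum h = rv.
r = 6.695 × 10^12 m
v = 13.27 km/s = 13270 m/s
h = rv = 6.695 × 10^12 × 13270 = 8.88426 × 10^16 m²/s ≈ 8.884 × 10^16 m²/s

Final answer: h = 8.884 × 10^16 m²/s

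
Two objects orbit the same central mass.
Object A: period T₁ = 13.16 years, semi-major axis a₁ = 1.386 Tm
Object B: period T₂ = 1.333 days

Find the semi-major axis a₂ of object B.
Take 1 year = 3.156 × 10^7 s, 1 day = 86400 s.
T₁ = 13.16 years = 4.1533 × 10^8 s
T₂ = 1.333 days = 115171 s
a₁ = 1.386 Tm = 1.386 × 10^12 m
Kepler's third law: (T₂/T₁)² = (a₂/a₁)³  ⇒  a₂ = a₁ (T₂/T₁)^(2/3)
T₂/T₁ = 0.000277301
(T₂/T₁)^(2/3) = 0.0042524
a₂ = 1.386 × 10^12 m × 0.0042524 = 5.89382 × 10^9 m ≈ 5.894 Gm

Final answer: a₂ = 5.894 Gm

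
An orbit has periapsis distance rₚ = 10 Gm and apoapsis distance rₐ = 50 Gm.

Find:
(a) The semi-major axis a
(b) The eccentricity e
rₚ = 10 Gm = 1 × 10^10 m
rₐ = 50 Gm = 5 × 10^10 m
(a) a = (rₚ + rₐ)/2 = 3 × 10^10 m ≈ 30 Gm
(b) e = (rₐ − rₚ)/(rₐ + rₚ) = (4 × 10^10) / (6 × 10^10) = 0.666667

Final answer:
(a) a = 30 Gm
(b) e = 0.6667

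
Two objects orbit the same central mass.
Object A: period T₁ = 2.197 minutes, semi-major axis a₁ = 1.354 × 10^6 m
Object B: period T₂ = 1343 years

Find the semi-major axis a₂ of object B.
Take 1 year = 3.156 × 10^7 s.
T₁ = 2.197 minutes = 131.82 s
T₂ = 1343 years = 4.23851 × 10^10 s
a₁ = 1.354 × 10^6 m
Kepler's third law: (T₂/T₁)² = (a₂/a₁)³  ⇒  a₂ = a₁ (T₂/T₁)^(2/3)
T₂/T₁ = 3.21538 × 10^8
(T₂/T₁)^(2/3) = 469340
a₂ = 1.354 × 10^6 m × 469340 = 6.35487 × 10^11 m ≈ 6.355 × 10^11 m

Final answer: a₂ = 6.355 × 10^11 m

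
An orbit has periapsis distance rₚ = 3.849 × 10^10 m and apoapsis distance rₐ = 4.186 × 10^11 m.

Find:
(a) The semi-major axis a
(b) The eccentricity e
rₚ = 3.849 × 10^10 m
rₐ = 4.186 × 10^11 m
(a) a = (rₚ + rₐ)/2 = 2.28545 × 10^11 m ≈ 2.285 × 10^11 m
(b) e = (rₐ − rₚ)/(rₐ + rₚ) = (3.8011 × 10^11) / (4.5709 × 10^11) = 0.831587

Final answer:
(a) a = 2.285 × 10^11 m
(b) e = 0.8316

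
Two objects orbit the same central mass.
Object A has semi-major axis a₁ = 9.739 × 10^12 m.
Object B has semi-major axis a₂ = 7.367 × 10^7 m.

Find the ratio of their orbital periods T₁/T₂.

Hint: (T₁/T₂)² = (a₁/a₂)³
a₁ = 9.739 × 10^12 m
a₂ = 7.367 × 10^7 m
a₁/a₂ = 132198
T₁/T₂ = (a₁/a₂)^(3/2) = (132198)^1.5 = 4.80657 × 10^7

Final answer: T₁/T₂ = 4.807 × 10^7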